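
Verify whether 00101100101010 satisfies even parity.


Number of 1s: 6

Yes, parity is correct (6 ones)


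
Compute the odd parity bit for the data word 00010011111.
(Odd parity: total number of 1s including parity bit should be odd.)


Number of 1s in data: 6
Parity bit: 1

1


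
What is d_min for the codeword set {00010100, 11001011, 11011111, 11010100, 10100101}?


Comparing all pairs, minimum distance: 2
Can detect 1 errors, correct 0 errors

2


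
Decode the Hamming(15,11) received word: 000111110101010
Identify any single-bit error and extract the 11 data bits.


Syndrome = 0: no error detected

Data: 01110101010 (no errors)


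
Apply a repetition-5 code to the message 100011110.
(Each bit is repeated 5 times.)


Each bit -> 5 copies

111110000000000000001111111111111111111100000


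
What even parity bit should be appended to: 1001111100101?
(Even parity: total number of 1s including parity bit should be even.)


Number of 1s in data: 8
Parity bit: 0

0


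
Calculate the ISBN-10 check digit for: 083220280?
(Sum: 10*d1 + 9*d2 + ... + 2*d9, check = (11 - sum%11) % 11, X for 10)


Weighted sum: 154
154 mod 11 = 0

Check digit: 0


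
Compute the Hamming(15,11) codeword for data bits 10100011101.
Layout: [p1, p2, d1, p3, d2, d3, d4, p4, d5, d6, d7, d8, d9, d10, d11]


Parity bits: p1=0, p2=0, p3=0, p4=0

001001000011101


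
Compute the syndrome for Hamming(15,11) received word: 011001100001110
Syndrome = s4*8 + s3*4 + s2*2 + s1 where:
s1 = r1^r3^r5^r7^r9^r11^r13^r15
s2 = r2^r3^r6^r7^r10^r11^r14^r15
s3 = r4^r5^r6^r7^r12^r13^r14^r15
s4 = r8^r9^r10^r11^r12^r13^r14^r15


s1=1, s2=1, s3=1, s4=1

Syndrome = 15 (error at position 15)


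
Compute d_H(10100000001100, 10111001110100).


XOR: 00011001111000
Count of 1s: 6

6


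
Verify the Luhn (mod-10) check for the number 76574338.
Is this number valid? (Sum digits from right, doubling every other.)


Luhn sum = 44
44 mod 10 = 4

Invalid (Luhn sum mod 10 = 4)


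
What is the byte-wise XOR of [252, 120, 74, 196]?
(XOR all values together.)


XOR chain: 252 ^ 120 ^ 74 ^ 196 = 10

10


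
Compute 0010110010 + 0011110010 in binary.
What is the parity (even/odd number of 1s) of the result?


0010110010 = 178
0011110010 = 242
Sum = 420 = 110100100
1s count = 4

even parity (4 ones in 110100100)


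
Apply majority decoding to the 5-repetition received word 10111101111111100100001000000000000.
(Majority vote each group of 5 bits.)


Groups: 10111, 10111, 11111, 00100, 00100, 00000, 00000
Majority votes: 1110000

1110000


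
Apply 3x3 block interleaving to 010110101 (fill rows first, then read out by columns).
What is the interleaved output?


Matrix:
  010
  110
  101
Read columns: 011110001

011110001


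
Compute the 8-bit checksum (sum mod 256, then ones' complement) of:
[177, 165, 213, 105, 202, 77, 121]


Sum = 1060 mod 256 = 36
Complement = 219

219


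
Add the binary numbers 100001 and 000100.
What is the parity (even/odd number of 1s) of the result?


100001 = 33
000100 = 4
Sum = 37 = 100101
1s count = 3

odd parity (3 ones in 100101)


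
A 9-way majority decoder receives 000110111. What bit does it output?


Ones: 5 out of 9
Threshold: 5

1 (5/9 voted 1)


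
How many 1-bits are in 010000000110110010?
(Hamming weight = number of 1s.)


Counting 1s in 010000000110110010

6


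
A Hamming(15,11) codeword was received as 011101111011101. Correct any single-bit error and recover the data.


Syndrome = 0: no error detected

Data: 10111011101 (no errors)


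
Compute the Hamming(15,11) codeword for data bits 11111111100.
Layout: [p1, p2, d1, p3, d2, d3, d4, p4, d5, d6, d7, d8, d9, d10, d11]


Parity bits: p1=0, p2=1, p3=1, p4=1

011111111111100


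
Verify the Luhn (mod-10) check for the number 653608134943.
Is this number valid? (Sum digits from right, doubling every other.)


Luhn sum = 61
61 mod 10 = 1

Invalid (Luhn sum mod 10 = 1)


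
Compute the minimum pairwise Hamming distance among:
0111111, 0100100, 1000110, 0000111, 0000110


Comparing all pairs, minimum distance: 1
Can detect 0 errors, correct 0 errors

1


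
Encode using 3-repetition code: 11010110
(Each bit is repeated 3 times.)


Each bit -> 3 copies

111111000111000111111000


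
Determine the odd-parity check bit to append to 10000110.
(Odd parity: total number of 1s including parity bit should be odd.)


Number of 1s in data: 3
Parity bit: 0

0


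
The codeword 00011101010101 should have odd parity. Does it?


Number of 1s: 7

Yes, parity is correct (7 ones)


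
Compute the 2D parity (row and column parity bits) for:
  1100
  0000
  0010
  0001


Row parities: 0011
Column parities: 1111

Row P: 0011, Col P: 1111, Corner: 0


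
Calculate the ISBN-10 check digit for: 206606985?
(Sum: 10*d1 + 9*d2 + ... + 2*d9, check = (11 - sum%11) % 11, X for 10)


Weighted sum: 210
210 mod 11 = 1

Check digit: X


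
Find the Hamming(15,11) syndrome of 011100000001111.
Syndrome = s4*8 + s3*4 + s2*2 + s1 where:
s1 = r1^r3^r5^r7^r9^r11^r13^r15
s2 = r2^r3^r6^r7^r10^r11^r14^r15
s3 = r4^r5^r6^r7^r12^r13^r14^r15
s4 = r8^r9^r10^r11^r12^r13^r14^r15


s1=1, s2=0, s3=1, s4=0

Syndrome = 5 (error at position 5)


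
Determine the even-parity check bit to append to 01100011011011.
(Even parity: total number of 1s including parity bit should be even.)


Number of 1s in data: 8
Parity bit: 0

0


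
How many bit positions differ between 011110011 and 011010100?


XOR: 000100111
Count of 1s: 4

4


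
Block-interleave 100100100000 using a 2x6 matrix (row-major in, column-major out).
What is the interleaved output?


Matrix:
  100100
  100000
Read columns: 110000100000

110000100000


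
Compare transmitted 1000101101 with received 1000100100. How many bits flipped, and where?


XOR: 0000001001

2 error(s) at position(s): 6, 9


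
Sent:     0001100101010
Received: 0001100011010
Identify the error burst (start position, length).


XOR: 0000000110000

Burst at position 7, length 2


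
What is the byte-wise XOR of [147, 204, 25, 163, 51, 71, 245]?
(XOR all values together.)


XOR chain: 147 ^ 204 ^ 25 ^ 163 ^ 51 ^ 71 ^ 245 = 100

100


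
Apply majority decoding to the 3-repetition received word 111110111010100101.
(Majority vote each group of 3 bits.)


Groups: 111, 110, 111, 010, 100, 101
Majority votes: 111001

111001


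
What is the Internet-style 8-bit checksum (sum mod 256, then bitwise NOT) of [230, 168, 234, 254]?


Sum = 886 mod 256 = 118
Complement = 137

137


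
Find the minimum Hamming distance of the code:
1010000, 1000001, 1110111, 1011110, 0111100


Comparing all pairs, minimum distance: 2
Can detect 1 errors, correct 0 errors

2


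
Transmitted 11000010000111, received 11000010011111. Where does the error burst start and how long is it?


XOR: 00000000011000

Burst at position 9, length 2


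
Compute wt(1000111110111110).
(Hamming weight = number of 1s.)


Counting 1s in 1000111110111110

11


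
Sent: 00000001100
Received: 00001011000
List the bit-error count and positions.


XOR: 00001010100

3 error(s) at position(s): 4, 6, 8


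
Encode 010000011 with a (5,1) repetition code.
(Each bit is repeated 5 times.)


Each bit -> 5 copies

000001111100000000000000000000000001111111111


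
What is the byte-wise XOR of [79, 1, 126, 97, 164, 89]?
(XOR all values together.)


XOR chain: 79 ^ 1 ^ 126 ^ 97 ^ 164 ^ 89 = 172

172


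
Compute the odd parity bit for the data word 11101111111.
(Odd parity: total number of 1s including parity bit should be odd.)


Number of 1s in data: 10
Parity bit: 1

1


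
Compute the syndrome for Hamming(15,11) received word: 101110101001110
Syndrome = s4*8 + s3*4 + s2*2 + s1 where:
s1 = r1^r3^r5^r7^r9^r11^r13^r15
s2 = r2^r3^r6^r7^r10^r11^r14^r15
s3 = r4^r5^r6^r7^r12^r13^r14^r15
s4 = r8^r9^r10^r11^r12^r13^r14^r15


s1=0, s2=1, s3=0, s4=0

Syndrome = 2 (error at position 2)


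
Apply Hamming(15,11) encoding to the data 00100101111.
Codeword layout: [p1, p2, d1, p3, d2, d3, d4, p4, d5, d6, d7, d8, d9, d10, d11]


Parity bits: p1=0, p2=0, p3=1, p4=1

000101010101111


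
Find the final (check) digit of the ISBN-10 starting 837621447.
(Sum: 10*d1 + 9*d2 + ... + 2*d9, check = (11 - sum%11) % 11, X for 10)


Weighted sum: 264
264 mod 11 = 0

Check digit: 0


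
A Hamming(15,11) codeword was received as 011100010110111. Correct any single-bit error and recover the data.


Syndrome = 0: no error detected

Data: 10000110111 (no errors)


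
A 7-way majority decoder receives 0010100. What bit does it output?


Ones: 2 out of 7
Threshold: 4

0 (2/7 voted 1)


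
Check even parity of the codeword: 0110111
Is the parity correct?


Number of 1s: 5

No, parity error (5 ones)


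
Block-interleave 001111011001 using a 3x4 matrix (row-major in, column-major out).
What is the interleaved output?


Matrix:
  0011
  1101
  1001
Read columns: 011010100111

011010100111


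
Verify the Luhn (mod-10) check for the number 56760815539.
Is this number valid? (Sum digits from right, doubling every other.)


Luhn sum = 47
47 mod 10 = 7

Invalid (Luhn sum mod 10 = 7)


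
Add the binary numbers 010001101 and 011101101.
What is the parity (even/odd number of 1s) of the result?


010001101 = 141
011101101 = 237
Sum = 378 = 101111010
1s count = 6

even parity (6 ones in 101111010)


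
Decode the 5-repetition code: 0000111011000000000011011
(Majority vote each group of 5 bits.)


Groups: 00001, 11011, 00000, 00000, 11011
Majority votes: 01001

01001


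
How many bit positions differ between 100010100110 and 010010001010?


XOR: 110000101100
Count of 1s: 5

5


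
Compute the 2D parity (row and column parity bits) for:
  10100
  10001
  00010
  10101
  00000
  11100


Row parities: 001101
Column parities: 01110

Row P: 001101, Col P: 01110, Corner: 1


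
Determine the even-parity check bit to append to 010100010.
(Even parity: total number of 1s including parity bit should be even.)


Number of 1s in data: 3
Parity bit: 1

1


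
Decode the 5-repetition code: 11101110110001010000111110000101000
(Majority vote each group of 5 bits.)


Groups: 11101, 11011, 00010, 10000, 11111, 00001, 01000
Majority votes: 1100100

1100100


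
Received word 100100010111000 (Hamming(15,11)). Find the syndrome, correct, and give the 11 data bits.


Syndrome = 0: no error detected

Data: 00000111000 (no errors)


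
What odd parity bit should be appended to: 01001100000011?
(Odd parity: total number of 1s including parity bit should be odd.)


Number of 1s in data: 5
Parity bit: 0

0


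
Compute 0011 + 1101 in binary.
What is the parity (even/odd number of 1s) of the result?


0011 = 3
1101 = 13
Sum = 16 = 10000
1s count = 1

odd parity (1 ones in 10000)


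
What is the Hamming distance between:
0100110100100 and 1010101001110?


XOR: 1110011101010
Count of 1s: 8

8


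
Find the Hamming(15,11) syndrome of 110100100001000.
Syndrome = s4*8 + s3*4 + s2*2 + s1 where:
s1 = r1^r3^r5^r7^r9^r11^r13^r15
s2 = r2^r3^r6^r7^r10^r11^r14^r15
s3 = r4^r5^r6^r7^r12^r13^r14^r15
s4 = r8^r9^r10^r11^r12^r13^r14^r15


s1=0, s2=0, s3=1, s4=1

Syndrome = 12 (error at position 12)


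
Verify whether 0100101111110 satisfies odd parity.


Number of 1s: 8

No, parity error (8 ones)


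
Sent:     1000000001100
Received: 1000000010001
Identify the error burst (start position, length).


XOR: 0000000011101

Burst at position 8, length 5


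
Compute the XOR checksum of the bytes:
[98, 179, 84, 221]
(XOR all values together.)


XOR chain: 98 ^ 179 ^ 84 ^ 221 = 88

88


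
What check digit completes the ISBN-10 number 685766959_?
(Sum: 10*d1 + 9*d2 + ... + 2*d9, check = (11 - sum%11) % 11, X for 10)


Weighted sum: 356
356 mod 11 = 4

Check digit: 7


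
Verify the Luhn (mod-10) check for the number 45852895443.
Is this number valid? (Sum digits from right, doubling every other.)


Luhn sum = 48
48 mod 10 = 8

Invalid (Luhn sum mod 10 = 8)


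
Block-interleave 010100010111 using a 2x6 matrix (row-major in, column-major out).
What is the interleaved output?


Matrix:
  010100
  010111
Read columns: 001100110101

001100110101


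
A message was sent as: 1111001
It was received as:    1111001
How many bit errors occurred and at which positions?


XOR: 0000000

0 errors (received matches sent)


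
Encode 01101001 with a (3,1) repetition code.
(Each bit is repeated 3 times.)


Each bit -> 3 copies

000111111000111000000111


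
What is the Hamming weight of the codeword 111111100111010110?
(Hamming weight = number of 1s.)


Counting 1s in 111111100111010110

13


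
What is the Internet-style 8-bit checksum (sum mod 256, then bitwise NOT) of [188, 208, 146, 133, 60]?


Sum = 735 mod 256 = 223
Complement = 32

32


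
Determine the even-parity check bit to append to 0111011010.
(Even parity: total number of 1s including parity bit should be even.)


Number of 1s in data: 6
Parity bit: 0

0


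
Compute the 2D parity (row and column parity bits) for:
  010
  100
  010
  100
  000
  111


Row parities: 111101
Column parities: 111

Row P: 111101, Col P: 111, Corner: 1


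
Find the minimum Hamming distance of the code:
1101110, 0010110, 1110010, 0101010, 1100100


Comparing all pairs, minimum distance: 2
Can detect 1 errors, correct 0 errors

2


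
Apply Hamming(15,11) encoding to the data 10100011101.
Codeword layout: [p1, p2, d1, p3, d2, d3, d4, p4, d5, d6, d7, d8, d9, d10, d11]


Parity bits: p1=0, p2=0, p3=0, p4=0

001001000011101


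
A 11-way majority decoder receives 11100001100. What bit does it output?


Ones: 5 out of 11
Threshold: 6

0 (5/11 voted 1)


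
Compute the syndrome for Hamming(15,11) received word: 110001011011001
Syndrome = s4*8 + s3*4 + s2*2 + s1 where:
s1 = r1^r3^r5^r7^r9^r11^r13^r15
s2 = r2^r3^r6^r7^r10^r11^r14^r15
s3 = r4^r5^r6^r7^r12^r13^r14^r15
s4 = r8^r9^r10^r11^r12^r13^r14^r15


s1=0, s2=0, s3=1, s4=1

Syndrome = 12 (error at position 12)


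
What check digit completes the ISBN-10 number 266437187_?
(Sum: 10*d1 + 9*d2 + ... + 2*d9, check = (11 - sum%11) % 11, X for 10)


Weighted sum: 245
245 mod 11 = 3

Check digit: 8


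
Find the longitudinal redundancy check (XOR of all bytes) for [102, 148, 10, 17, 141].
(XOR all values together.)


XOR chain: 102 ^ 148 ^ 10 ^ 17 ^ 141 = 100

100


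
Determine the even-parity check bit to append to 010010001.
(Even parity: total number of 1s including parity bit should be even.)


Number of 1s in data: 3
Parity bit: 1

1


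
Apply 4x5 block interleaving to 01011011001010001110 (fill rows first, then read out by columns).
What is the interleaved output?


Matrix:
  01011
  01100
  10100
  01110
Read columns: 00101101011110011000

00101101011110011000


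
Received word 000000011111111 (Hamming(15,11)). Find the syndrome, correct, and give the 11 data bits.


Syndrome = 0: no error detected

Data: 00001111111 (no errors)


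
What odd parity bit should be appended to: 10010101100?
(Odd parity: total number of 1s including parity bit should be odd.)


Number of 1s in data: 5
Parity bit: 0

0


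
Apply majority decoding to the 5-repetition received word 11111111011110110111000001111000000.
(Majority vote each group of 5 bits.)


Groups: 11111, 11101, 11101, 10111, 00000, 11110, 00000
Majority votes: 1111010

1111010


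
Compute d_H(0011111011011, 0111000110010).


XOR: 0100111101001
Count of 1s: 7

7


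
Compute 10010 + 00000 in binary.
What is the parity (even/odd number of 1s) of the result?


10010 = 18
00000 = 0
Sum = 18 = 10010
1s count = 2

even parity (2 ones in 10010)


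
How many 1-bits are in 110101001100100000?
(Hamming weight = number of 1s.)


Counting 1s in 110101001100100000

7


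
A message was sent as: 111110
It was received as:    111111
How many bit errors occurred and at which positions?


XOR: 000001

1 error(s) at position(s): 5


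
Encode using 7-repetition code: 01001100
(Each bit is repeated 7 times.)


Each bit -> 7 copies

00000001111111000000000000001111111111111100000000000000


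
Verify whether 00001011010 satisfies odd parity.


Number of 1s: 4

No, parity error (4 ones)


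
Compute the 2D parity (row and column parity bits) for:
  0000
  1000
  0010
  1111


Row parities: 0110
Column parities: 0101

Row P: 0110, Col P: 0101, Corner: 0


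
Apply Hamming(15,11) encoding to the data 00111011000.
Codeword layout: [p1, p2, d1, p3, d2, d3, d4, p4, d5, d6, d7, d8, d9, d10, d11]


Parity bits: p1=1, p2=1, p3=1, p4=1

110101111011000


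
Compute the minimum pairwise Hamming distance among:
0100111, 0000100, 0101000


Comparing all pairs, minimum distance: 3
Can detect 2 errors, correct 1 errors

3


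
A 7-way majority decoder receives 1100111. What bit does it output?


Ones: 5 out of 7
Threshold: 4

1 (5/7 voted 1)


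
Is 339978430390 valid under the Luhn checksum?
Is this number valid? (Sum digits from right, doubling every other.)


Luhn sum = 63
63 mod 10 = 3

Invalid (Luhn sum mod 10 = 3)


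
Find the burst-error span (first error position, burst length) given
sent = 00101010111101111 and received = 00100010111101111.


XOR: 00001000000000000

Burst at position 4, length 1


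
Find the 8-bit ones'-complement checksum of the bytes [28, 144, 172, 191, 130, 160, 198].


Sum = 1023 mod 256 = 255
Complement = 0

0


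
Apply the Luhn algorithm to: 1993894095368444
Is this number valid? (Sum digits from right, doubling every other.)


Luhn sum = 96
96 mod 10 = 6

Invalid (Luhn sum mod 10 = 6)


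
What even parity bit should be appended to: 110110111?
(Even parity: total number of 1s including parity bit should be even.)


Number of 1s in data: 7
Parity bit: 1

1


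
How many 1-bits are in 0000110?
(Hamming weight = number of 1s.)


Counting 1s in 0000110

2


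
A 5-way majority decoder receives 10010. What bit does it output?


Ones: 2 out of 5
Threshold: 3

0 (2/5 voted 1)


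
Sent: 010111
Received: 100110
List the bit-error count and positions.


XOR: 110001

3 error(s) at position(s): 0, 1, 5


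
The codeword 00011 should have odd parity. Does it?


Number of 1s: 2

No, parity error (2 ones)


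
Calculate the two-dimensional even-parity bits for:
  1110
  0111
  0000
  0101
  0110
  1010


Row parities: 110000
Column parities: 0000

Row P: 110000, Col P: 0000, Corner: 0


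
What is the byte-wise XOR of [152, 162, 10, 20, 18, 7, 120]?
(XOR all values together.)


XOR chain: 152 ^ 162 ^ 10 ^ 20 ^ 18 ^ 7 ^ 120 = 73

73


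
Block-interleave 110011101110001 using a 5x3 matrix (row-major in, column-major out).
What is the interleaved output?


Matrix:
  110
  011
  101
  110
  001
Read columns: 101101101001101

101101101001101


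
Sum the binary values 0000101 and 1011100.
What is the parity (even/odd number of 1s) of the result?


0000101 = 5
1011100 = 92
Sum = 97 = 1100001
1s count = 3

odd parity (3 ones in 1100001)


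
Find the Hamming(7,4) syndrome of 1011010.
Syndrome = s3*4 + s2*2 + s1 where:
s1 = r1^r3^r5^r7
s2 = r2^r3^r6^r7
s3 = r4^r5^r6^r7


s1=0, s2=0, s3=0

Syndrome = 0 (no error)


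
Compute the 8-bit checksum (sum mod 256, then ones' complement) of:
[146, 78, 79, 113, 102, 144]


Sum = 662 mod 256 = 150
Complement = 105

105


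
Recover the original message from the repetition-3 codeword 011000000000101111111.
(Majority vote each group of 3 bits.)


Groups: 011, 000, 000, 000, 101, 111, 111
Majority votes: 1000111

1000111


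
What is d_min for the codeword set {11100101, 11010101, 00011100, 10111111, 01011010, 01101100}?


Comparing all pairs, minimum distance: 2
Can detect 1 errors, correct 0 errors

2


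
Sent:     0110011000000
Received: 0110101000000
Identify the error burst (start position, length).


XOR: 0000110000000

Burst at position 4, length 2


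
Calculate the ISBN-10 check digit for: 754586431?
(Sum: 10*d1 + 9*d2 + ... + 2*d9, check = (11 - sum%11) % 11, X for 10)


Weighted sum: 287
287 mod 11 = 1

Check digit: X


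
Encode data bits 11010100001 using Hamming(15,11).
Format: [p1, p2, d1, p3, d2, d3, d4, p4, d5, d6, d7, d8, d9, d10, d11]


Parity bits: p1=0, p2=0, p3=1, p4=0

001110100100001


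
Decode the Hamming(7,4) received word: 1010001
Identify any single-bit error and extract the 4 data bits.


Syndrome = 5: error at position 5

Data: 1101 (corrected bit 5)


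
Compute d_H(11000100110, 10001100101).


XOR: 01001000011
Count of 1s: 4

4


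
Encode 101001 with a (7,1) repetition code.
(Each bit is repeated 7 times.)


Each bit -> 7 copies

111111100000001111111000000000000001111111


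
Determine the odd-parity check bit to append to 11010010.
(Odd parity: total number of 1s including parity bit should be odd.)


Number of 1s in data: 4
Parity bit: 1

1


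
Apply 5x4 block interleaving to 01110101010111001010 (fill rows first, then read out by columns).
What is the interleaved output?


Matrix:
  0111
  0101
  0101
  1100
  1010
Read columns: 00011111101000111100

00011111101000111100


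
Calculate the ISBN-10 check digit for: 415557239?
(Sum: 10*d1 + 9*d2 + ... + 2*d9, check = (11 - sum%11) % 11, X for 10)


Weighted sum: 224
224 mod 11 = 4

Check digit: 7


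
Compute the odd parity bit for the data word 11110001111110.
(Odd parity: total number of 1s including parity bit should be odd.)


Number of 1s in data: 10
Parity bit: 1

1


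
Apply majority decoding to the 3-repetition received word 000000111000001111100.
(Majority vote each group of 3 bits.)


Groups: 000, 000, 111, 000, 001, 111, 100
Majority votes: 0010010

0010010


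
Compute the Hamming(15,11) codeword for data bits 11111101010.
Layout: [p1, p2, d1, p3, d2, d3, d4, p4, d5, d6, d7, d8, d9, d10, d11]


Parity bits: p1=0, p2=1, p3=1, p4=0

011111101101010


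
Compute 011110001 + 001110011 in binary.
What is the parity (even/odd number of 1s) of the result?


011110001 = 241
001110011 = 115
Sum = 356 = 101100100
1s count = 4

even parity (4 ones in 101100100)


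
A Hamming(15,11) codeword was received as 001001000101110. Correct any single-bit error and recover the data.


Syndrome = 0: no error detected

Data: 10100101110 (no errors)


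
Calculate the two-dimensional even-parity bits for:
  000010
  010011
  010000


Row parities: 111
Column parities: 000001

Row P: 111, Col P: 000001, Corner: 1


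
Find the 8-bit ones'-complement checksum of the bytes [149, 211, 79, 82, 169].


Sum = 690 mod 256 = 178
Complement = 77

77


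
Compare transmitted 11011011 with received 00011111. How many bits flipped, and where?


XOR: 11000100

3 error(s) at position(s): 0, 1, 5


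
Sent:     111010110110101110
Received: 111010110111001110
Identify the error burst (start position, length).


XOR: 000000000001100000

Burst at position 11, length 2


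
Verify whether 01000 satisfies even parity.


Number of 1s: 1

No, parity error (1 ones)


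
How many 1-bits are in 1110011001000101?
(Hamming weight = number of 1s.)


Counting 1s in 1110011001000101

8


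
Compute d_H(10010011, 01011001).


XOR: 11001010
Count of 1s: 4

4


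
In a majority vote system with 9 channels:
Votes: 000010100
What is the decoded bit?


Ones: 2 out of 9
Threshold: 5

0 (2/9 voted 1)


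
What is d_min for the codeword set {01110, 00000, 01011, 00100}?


Comparing all pairs, minimum distance: 1
Can detect 0 errors, correct 0 errors

1


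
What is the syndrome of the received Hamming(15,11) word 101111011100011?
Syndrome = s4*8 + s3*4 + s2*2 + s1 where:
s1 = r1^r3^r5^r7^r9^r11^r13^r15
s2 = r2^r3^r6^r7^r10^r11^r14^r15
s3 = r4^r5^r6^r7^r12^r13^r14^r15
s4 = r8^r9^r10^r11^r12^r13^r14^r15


s1=1, s2=1, s3=1, s4=1

Syndrome = 15 (error at position 15)


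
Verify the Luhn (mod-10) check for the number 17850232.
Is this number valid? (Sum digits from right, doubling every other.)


Luhn sum = 31
31 mod 10 = 1

Invalid (Luhn sum mod 10 = 1)


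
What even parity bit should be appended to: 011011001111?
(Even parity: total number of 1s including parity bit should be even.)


Number of 1s in data: 8
Parity bit: 0

0


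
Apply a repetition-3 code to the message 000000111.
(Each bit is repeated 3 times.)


Each bit -> 3 copies

000000000000000000111111111


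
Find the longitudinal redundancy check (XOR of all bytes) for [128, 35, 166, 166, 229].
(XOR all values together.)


XOR chain: 128 ^ 35 ^ 166 ^ 166 ^ 229 = 70

70


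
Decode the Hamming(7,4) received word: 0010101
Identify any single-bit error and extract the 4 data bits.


Syndrome = 1: error at position 1

Data: 1101 (corrected bit 1)


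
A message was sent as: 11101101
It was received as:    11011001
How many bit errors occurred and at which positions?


XOR: 00110100

3 error(s) at position(s): 2, 3, 5


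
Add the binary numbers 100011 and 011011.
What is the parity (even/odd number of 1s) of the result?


100011 = 35
011011 = 27
Sum = 62 = 111110
1s count = 5

odd parity (5 ones in 111110)


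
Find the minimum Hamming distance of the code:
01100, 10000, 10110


Comparing all pairs, minimum distance: 2
Can detect 1 errors, correct 0 errors

2


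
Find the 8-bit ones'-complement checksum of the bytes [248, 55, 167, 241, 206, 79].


Sum = 996 mod 256 = 228
Complement = 27

27


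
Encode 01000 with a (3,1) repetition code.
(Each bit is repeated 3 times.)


Each bit -> 3 copies

000111000000000


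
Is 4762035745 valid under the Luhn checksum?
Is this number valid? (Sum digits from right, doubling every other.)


Luhn sum = 44
44 mod 10 = 4

Invalid (Luhn sum mod 10 = 4)


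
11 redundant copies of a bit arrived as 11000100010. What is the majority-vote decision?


Ones: 4 out of 11
Threshold: 6

0 (4/11 voted 1)


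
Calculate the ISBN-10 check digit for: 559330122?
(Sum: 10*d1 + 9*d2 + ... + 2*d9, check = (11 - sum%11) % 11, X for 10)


Weighted sum: 220
220 mod 11 = 0

Check digit: 0


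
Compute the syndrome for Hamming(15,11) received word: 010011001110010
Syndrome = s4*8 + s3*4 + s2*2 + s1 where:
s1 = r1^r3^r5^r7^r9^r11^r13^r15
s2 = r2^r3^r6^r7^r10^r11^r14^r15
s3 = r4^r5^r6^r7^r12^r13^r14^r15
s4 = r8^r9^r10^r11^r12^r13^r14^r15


s1=1, s2=1, s3=1, s4=0

Syndrome = 7 (error at position 7)


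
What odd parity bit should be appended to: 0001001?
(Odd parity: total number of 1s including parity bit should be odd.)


Number of 1s in data: 2
Parity bit: 1

1


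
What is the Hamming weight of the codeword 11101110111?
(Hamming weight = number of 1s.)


Counting 1s in 11101110111

9


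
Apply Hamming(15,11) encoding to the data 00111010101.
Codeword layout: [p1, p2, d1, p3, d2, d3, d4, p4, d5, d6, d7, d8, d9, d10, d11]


Parity bits: p1=1, p2=0, p3=0, p4=0

100001101010101


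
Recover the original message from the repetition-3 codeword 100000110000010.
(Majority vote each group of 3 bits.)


Groups: 100, 000, 110, 000, 010
Majority votes: 00100

00100


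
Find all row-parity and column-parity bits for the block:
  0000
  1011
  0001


Row parities: 011
Column parities: 1010

Row P: 011, Col P: 1010, Corner: 0


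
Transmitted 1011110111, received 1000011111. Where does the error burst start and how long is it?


XOR: 0011101000

Burst at position 2, length 5


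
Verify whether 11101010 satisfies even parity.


Number of 1s: 5

No, parity error (5 ones)


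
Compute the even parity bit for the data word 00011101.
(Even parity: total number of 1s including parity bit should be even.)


Number of 1s in data: 4
Parity bit: 0

0


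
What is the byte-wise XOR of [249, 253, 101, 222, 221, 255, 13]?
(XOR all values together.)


XOR chain: 249 ^ 253 ^ 101 ^ 222 ^ 221 ^ 255 ^ 13 = 144

144


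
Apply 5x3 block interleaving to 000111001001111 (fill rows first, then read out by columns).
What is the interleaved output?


Matrix:
  000
  111
  001
  001
  111
Read columns: 010010100101111

010010100101111


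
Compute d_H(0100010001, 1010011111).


XOR: 1110001110
Count of 1s: 6

6


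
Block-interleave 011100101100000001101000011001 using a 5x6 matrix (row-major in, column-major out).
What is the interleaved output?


Matrix:
  011100
  101100
  000001
  101000
  011001
Read columns: 010101000111011110000000000101

010101000111011110000000000101


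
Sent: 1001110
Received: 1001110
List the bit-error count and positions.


XOR: 0000000

0 errors (received matches sent)


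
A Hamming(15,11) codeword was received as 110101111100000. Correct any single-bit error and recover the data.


Syndrome = 13: error at position 13

Data: 00111100100 (corrected bit 13)


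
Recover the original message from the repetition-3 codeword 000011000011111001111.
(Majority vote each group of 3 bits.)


Groups: 000, 011, 000, 011, 111, 001, 111
Majority votes: 0101101

0101101


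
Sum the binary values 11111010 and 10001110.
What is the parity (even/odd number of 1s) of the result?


11111010 = 250
10001110 = 142
Sum = 392 = 110001000
1s count = 3

odd parity (3 ones in 110001000)


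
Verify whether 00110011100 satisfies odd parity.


Number of 1s: 5

Yes, parity is correct (5 ones)


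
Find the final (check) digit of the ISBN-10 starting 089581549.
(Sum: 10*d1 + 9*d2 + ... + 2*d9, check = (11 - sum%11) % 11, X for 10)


Weighted sum: 282
282 mod 11 = 7

Check digit: 4


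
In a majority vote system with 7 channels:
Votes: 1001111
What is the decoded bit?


Ones: 5 out of 7
Threshold: 4

1 (5/7 voted 1)


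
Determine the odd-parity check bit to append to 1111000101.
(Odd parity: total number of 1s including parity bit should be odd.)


Number of 1s in data: 6
Parity bit: 1

1


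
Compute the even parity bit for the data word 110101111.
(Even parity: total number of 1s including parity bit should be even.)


Number of 1s in data: 7
Parity bit: 1

1


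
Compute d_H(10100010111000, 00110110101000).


XOR: 10010100010000
Count of 1s: 4

4


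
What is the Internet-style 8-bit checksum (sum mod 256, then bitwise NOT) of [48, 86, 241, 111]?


Sum = 486 mod 256 = 230
Complement = 25

25


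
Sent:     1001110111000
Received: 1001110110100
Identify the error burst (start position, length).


XOR: 0000000001100

Burst at position 9, length 2


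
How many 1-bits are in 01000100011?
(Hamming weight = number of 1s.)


Counting 1s in 01000100011

4


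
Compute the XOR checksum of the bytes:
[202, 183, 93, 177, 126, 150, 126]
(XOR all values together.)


XOR chain: 202 ^ 183 ^ 93 ^ 177 ^ 126 ^ 150 ^ 126 = 7

7


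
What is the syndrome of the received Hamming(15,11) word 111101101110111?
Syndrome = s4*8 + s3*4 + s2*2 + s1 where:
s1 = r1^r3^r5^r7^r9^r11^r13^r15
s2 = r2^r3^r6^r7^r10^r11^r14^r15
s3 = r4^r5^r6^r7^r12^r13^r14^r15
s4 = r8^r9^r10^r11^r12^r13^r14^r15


s1=1, s2=0, s3=0, s4=0

Syndrome = 1 (error at position 1)


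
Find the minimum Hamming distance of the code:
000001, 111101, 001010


Comparing all pairs, minimum distance: 3
Can detect 2 errors, correct 1 errors

3


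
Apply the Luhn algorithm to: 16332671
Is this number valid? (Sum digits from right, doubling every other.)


Luhn sum = 33
33 mod 10 = 3

Invalid (Luhn sum mod 10 = 3)


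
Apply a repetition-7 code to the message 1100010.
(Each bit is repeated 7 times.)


Each bit -> 7 copies

1111111111111100000000000000000000011111110000000


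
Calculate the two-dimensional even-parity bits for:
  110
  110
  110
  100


Row parities: 0001
Column parities: 010

Row P: 0001, Col P: 010, Corner: 1


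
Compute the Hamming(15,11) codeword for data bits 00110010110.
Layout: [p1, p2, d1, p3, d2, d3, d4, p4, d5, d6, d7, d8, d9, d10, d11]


Parity bits: p1=1, p2=0, p3=0, p4=1

100001110010110


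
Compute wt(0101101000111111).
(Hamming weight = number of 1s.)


Counting 1s in 0101101000111111

10


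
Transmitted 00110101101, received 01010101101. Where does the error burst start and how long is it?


XOR: 01100000000

Burst at position 1, length 2


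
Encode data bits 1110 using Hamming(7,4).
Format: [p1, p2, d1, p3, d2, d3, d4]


Parity bits: p1=0, p2=0, p3=0

0010110


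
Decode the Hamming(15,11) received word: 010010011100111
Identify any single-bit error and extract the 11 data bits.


Syndrome = 0: no error detected

Data: 01001100111 (no errors)


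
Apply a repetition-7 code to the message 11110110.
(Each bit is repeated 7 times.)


Each bit -> 7 copies

11111111111111111111111111110000000111111111111110000000


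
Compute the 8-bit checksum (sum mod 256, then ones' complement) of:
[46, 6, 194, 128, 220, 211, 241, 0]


Sum = 1046 mod 256 = 22
Complement = 233

233


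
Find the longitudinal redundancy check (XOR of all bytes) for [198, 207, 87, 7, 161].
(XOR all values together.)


XOR chain: 198 ^ 207 ^ 87 ^ 7 ^ 161 = 248

248


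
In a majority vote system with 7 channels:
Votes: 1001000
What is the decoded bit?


Ones: 2 out of 7
Threshold: 4

0 (2/7 voted 1)


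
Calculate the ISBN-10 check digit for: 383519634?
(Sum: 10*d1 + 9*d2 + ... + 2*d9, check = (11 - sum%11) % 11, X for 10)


Weighted sum: 253
253 mod 11 = 0

Check digit: 0


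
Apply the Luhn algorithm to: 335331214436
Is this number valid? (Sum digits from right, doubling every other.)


Luhn sum = 49
49 mod 10 = 9

Invalid (Luhn sum mod 10 = 9)


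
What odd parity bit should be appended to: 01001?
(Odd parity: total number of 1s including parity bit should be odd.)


Number of 1s in data: 2
Parity bit: 1

1


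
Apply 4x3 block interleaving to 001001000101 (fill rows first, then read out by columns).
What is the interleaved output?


Matrix:
  001
  001
  000
  101
Read columns: 000100001101

000100001101


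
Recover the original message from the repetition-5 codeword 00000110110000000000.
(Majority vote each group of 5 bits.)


Groups: 00000, 11011, 00000, 00000
Majority votes: 0100

0100


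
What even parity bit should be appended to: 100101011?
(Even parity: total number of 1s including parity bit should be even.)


Number of 1s in data: 5
Parity bit: 1

1


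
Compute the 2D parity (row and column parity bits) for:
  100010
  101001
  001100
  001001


Row parities: 0100
Column parities: 001110

Row P: 0100, Col P: 001110, Corner: 1


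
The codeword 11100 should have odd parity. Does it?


Number of 1s: 3

Yes, parity is correct (3 ones)


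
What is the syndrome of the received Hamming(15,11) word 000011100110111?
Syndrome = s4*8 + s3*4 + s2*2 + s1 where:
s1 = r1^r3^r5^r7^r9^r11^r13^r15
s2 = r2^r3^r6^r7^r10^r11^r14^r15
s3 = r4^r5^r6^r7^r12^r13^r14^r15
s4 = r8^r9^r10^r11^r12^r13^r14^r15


s1=1, s2=0, s3=0, s4=1

Syndrome = 9 (error at position 9)


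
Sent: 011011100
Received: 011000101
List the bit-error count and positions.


XOR: 000011001

3 error(s) at position(s): 4, 5, 8


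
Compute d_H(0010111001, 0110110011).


XOR: 0100001010
Count of 1s: 3

3


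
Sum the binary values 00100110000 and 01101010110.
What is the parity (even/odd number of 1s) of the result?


00100110000 = 304
01101010110 = 854
Sum = 1158 = 10010000110
1s count = 4

even parity (4 ones in 10010000110)


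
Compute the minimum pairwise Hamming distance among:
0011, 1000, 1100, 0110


Comparing all pairs, minimum distance: 1
Can detect 0 errors, correct 0 errors

1


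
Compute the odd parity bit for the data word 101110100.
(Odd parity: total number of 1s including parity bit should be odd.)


Number of 1s in data: 5
Parity bit: 0

0


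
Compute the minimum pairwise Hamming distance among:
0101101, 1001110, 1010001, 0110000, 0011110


Comparing all pairs, minimum distance: 2
Can detect 1 errors, correct 0 errors

2


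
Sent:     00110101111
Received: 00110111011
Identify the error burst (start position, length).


XOR: 00000010100

Burst at position 6, length 3


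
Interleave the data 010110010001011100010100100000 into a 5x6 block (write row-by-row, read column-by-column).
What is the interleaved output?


Matrix:
  010110
  010001
  011100
  010100
  100000
Read columns: 000011111000100101101000001000

000011111000100101101000001000


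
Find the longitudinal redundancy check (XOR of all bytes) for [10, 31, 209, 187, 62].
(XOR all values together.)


XOR chain: 10 ^ 31 ^ 209 ^ 187 ^ 62 = 65

65


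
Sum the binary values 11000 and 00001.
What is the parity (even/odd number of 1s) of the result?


11000 = 24
00001 = 1
Sum = 25 = 11001
1s count = 3

odd parity (3 ones in 11001)


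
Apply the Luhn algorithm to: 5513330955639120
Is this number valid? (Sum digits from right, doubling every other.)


Luhn sum = 55
55 mod 10 = 5

Invalid (Luhn sum mod 10 = 5)


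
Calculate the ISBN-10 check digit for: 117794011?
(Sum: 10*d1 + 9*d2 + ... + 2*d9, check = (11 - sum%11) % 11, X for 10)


Weighted sum: 203
203 mod 11 = 5

Check digit: 6


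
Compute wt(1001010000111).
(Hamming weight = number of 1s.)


Counting 1s in 1001010000111

6


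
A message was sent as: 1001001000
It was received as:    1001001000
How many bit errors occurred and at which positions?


XOR: 0000000000

0 errors (received matches sent)


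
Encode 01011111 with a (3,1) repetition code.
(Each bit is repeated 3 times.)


Each bit -> 3 copies

000111000111111111111111


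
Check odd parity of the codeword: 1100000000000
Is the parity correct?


Number of 1s: 2

No, parity error (2 ones)


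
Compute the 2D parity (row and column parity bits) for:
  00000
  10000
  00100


Row parities: 011
Column parities: 10100

Row P: 011, Col P: 10100, Corner: 0


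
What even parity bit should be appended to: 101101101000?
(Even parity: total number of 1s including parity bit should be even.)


Number of 1s in data: 6
Parity bit: 0

0


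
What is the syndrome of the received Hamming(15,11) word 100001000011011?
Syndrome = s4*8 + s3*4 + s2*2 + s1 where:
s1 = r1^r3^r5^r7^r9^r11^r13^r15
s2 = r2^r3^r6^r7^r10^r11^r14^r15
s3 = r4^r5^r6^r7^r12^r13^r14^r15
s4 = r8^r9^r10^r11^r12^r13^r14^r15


s1=1, s2=0, s3=0, s4=0

Syndrome = 1 (error at position 1)


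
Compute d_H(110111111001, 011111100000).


XOR: 101000011001
Count of 1s: 5

5


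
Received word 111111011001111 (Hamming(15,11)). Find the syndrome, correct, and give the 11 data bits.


Syndrome = 6: error at position 6

Data: 11001001111 (corrected bit 6)


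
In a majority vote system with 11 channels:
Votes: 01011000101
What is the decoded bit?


Ones: 5 out of 11
Threshold: 6

0 (5/11 voted 1)


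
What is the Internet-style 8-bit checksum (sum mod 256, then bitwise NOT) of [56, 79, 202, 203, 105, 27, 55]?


Sum = 727 mod 256 = 215
Complement = 40

40


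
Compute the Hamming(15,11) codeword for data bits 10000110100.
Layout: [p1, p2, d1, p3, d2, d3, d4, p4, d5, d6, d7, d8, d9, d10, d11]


Parity bits: p1=1, p2=1, p3=1, p4=1

111100010110100


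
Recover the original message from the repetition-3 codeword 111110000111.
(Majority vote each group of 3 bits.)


Groups: 111, 110, 000, 111
Majority votes: 1101

1101
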